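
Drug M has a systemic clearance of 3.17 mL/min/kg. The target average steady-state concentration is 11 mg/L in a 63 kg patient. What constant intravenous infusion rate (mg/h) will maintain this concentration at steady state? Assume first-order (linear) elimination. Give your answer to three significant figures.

132 mg/h

CL = 3.17 mL/min/kg × 63 kg = 199.7 mL/min = 199.7 × 60/1000 = 11.98 L/h
Infusion rate = CL · Css = 11.98 L/h × 11 mg/L = 131.8 mg/h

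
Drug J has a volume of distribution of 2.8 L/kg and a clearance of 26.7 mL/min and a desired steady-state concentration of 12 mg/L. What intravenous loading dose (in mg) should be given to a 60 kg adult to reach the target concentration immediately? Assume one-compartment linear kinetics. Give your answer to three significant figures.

2020 mg

Vd = 2.8 L/kg × 60 kg = 168.0 L
Loading dose depends on Vd (not clearance): it fills the distribution volume.
LD = Vd × C = 168.0 × 12.00 = 2016 mg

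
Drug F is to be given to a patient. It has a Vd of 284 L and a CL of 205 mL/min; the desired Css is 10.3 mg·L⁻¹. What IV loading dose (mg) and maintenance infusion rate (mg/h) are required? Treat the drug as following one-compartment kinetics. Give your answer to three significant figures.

(a) 2930 mg; (b) 127 mg/h

Loading: fill Vd to C_target → 284.0 L × 10.3 mg/L = 2925 mg
Convert clearance: 205 mL/min × 60 min/h ÷ 1000 mL/L = 12.30 L/h
Maintenance: replace elimination → rate = CL × Css = 12.30 × 10.3 = 126.7 mg/h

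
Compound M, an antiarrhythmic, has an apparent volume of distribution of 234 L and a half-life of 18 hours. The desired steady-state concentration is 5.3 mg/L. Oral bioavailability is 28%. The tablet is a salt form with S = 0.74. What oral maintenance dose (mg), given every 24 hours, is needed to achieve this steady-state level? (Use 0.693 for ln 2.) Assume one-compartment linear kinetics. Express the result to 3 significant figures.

CL = 0.693 × Vd / t½ = 0.693 × 234.0 / 18 = 9.009 L/h
D = CL × Css × τ / F / S = 9.009 × 5.3 × 24 / 0.28 / 0.74 = 5531 mg

5530 mg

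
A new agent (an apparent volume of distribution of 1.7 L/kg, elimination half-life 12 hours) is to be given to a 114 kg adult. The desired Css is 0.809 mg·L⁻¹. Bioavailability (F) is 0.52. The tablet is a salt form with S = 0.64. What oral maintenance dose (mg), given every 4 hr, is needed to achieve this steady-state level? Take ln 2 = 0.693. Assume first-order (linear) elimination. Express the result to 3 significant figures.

109 mg

Total Vd = 1.7 × 114 = 193.8 L
CL = 0.693 × Vd / t½ = 0.693 × 193.8 / 12 = 11.19 L/h
D = CL × Css × τ / F / S = 11.19 × 0.809 × 4 / 0.52 / 0.64 = 108.8 mg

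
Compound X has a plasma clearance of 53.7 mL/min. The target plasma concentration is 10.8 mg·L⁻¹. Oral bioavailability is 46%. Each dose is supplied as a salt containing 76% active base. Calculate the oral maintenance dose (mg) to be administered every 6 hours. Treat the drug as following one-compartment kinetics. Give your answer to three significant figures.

597 mg

Convert clearance: 53.7 mL/min × 60 min/h ÷ 1000 mL/L = 3.222 L/h
D = CL × Css × τ / F / S = 3.222 × 10.8 × 6 / 0.46 / 0.76 = 597.2 mg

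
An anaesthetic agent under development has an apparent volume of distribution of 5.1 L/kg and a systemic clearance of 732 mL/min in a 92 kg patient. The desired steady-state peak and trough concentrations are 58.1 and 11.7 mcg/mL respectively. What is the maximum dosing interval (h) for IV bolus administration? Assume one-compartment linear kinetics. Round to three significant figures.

Total Vd = 5.1 × 92 = 469.2 L
Convert clearance: 732 mL/min × 60 min/h ÷ 1000 mL/L = 43.92 L/h
k = CL / Vd = 43.92 / 469.2 = 0.09361 h⁻¹
Between IV bolus doses, concentration decays as C = C₀·e^(−kτ), so C_peak/C_trough = e^(kτ).
τ_max = ln(C_peak/C_trough) / k = ln(58.1/11.7) / 0.09361 = 1.603 / 0.09361 = 17.12 h

17.1 h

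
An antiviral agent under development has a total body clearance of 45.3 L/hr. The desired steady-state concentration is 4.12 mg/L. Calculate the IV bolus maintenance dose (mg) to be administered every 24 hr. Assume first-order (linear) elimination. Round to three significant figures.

D = CL × Css × τ = 45.30 × 4.12 × 24 = 4479 mg

4480 mg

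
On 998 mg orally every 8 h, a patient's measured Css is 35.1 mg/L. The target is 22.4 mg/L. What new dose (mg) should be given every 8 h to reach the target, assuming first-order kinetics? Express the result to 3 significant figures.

For first-order elimination, Css ∝ F·D/(CL·τ); F and CL are unchanged, so Css ∝ D/τ.
D₂ = D₁ × (Css,target / Css,current) = 998 × 22.4/35.1 = 636.9 mg

637 mg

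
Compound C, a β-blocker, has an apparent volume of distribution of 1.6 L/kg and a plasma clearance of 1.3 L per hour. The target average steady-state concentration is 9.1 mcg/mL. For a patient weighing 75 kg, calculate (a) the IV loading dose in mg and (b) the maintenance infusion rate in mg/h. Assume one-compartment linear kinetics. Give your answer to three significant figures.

Total Vd = 1.6 × 75 = 120.0 L
Loading: fill Vd to C_target → 120.0 L × 9.1 mg/L = 1092 mg
Maintenance infusion rate = CL × Css = 1.300 × 9.1 = 11.83 mg/h

(a) 1090 mg; (b) 11.8 mg/h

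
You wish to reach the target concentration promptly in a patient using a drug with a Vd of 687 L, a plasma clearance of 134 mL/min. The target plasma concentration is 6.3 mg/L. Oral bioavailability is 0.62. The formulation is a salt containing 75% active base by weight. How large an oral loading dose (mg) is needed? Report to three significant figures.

9310 mg

The loading dose fills Vd to the target concentration; clearance is irrelevant here.
LD = Vd × C / F / S = 687.0 × 6.300 / 0.62 / 0.75 = 9308 mg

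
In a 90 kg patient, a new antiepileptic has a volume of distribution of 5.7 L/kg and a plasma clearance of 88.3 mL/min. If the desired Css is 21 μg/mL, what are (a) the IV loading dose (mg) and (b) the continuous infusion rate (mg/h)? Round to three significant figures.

Vd = 5.7 L/kg × 90 kg = 513.0 L
Loading dose = Vd × C = 513.0 × 21 = 10770 mg
Convert clearance: 88.3 mL/min × 60 min/h ÷ 1000 mL/L = 5.298 L/h
Maintenance infusion rate = CL × Css = 5.298 × 21 = 111.3 mg/h

(a) 10800 mg; (b) 111 mg/h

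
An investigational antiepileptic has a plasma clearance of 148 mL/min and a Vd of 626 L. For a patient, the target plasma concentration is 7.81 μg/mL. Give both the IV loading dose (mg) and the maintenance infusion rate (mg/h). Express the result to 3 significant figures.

(a) 4890 mg; (b) 69.4 mg/h

Loading: fill Vd to C_target → 626.0 L × 7.81 mg/L = 4889 mg
CL = 148 mL/min × 60/1000 = 8.880 L/h
Maintenance infusion rate = CL × Css = 8.880 × 7.81 = 69.35 mg/h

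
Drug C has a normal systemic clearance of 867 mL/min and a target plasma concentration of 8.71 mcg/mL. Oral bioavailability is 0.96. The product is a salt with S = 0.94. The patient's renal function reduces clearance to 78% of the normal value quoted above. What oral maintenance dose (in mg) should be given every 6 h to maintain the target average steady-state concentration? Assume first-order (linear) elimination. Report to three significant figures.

CL = 867 mL/min = 867 × 0.06 = 52.02 L/h
Patient clearance = 0.78 × 52.02 = 40.58 L/h
D = CL × Css × τ / F / S = 40.58 × 8.71 × 6 / 0.96 / 0.94 = 2350 mg

2350 mg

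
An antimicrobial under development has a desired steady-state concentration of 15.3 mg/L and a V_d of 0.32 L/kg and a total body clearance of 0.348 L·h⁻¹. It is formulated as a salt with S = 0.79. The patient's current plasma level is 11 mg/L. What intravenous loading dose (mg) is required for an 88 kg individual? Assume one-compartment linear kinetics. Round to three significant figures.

153 mg

Total Vd = 0.32 × 88 = 28.16 L
Loading dose depends on Vd (not clearance): it fills the distribution volume.
Concentration deficit ΔC = 15.3 − 11 = 4.300 mg/L
LD = Vd × ΔC / S = 28.16 × 4.300 / 0.79 = 153.3 mg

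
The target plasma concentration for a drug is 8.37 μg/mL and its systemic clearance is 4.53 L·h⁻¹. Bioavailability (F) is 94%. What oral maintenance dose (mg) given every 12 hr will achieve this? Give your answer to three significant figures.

484 mg

D = CL × Css × τ / F = 4.530 × 8.37 × 12 / 0.94 = 484.0 mg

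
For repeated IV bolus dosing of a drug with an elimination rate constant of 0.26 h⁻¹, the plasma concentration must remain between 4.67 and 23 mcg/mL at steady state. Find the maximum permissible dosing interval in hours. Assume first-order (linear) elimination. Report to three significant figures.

Between IV bolus doses, concentration decays as C = C₀·e^(−kτ), so C_peak/C_trough = e^(kτ).
τ_max = ln(C_peak/C_trough) / k = ln(23/4.67) / 0.2600 = 1.594 / 0.2600 = 6.131 h

6.13 h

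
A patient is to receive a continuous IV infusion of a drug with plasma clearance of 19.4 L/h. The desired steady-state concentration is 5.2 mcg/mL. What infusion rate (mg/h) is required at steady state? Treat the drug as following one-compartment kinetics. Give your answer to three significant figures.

At steady state, infusion rate equals elimination rate: rate in = CL × Css.
Rate = CL × Css = 19.40 × 5.2 = 100.9 mg/h

101 mg/h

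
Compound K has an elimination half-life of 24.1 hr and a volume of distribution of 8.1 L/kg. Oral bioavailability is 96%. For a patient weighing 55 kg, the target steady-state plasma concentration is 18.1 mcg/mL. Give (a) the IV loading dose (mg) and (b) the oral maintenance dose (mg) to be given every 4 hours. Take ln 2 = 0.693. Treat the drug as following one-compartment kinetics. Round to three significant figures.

(a) 8060 mg; (b) 966 mg

Vd(total) = 55 kg × 8.1 L/kg = 445.5 L
LD = Vd × C = 445.5 × 18.1 = 8064 mg
CL = 0.693 × Vd / t½ = 0.693 × 445.5 / 24.1 = 12.81 L/h
D = CL × Css × τ / F = 12.81 × 18.1 × 4 / 0.96 = 966.1 mg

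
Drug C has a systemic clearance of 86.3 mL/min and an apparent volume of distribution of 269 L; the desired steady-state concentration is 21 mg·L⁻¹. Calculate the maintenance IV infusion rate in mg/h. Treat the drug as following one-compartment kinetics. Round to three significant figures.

CL = 86.3 mL/min × 60/1000 = 5.178 L/h
R₀ = 5.178 × 21 = 108.7 mg/h

109 mg/h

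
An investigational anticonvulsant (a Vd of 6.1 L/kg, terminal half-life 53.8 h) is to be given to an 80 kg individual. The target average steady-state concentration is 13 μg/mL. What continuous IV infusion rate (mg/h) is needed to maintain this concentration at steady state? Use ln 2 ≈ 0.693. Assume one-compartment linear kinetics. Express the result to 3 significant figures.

Total Vd = 6.1 × 80 = 488.0 L
k = 0.693/53.8 = 0.01288 h⁻¹, so CL = k·Vd = 0.01288 × 488.0 = 6.285 L/h
Infusion rate = CL × Css = 6.285 × 13 = 81.71 mg/h

81.7 mg/h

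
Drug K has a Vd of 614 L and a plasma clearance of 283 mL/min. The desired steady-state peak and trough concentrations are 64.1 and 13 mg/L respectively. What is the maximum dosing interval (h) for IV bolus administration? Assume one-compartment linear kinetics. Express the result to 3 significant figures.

57.7 h

CL = 283 mL/min = 283 × 0.06 = 16.98 L/h
k = CL / Vd = 16.98 / 614.0 = 0.02765 h⁻¹
Between IV bolus doses, concentration decays as C = C₀·e^(−kτ), so C_peak/C_trough = e^(kτ).
τ_max = ln(C_peak/C_trough) / k = ln(64.1/13) / 0.02765 = 1.595 / 0.02765 = 57.69 h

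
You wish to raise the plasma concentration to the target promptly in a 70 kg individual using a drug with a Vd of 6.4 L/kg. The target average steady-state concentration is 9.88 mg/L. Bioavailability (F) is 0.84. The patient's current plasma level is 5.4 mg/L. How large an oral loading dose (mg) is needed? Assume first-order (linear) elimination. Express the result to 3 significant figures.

2390 mg

Vd = 6.4 L/kg × 70 kg = 448.0 L
Concentration deficit ΔC = 9.88 − 5.4 = 4.480 mg/L
LD = Vd × ΔC / F = 448.0 × 4.480 / 0.84 = 2389 mg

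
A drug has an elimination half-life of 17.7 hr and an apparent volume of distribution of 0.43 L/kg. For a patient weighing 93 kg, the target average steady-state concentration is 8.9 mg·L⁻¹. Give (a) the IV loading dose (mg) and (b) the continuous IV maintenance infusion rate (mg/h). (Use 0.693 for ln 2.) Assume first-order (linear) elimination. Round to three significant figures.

Vd = 0.43 L/kg × 93 kg = 39.99 L
LD = Vd × C = 39.99 × 8.9 = 355.9 mg
CL = 0.693 × Vd / t½ = 0.693 × 39.99 / 17.7 = 1.566 L/h
Infusion rate = CL × Css = 1.566 × 8.9 = 13.94 mg/h

(a) 356 mg; (b) 13.9 mg/h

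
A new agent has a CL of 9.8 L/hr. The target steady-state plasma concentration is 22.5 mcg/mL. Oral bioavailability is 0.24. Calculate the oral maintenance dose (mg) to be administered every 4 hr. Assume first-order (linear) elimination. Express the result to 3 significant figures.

3680 mg

D = CL × Css × τ / F = 9.800 × 22.5 × 4 / 0.24 = 3675 mg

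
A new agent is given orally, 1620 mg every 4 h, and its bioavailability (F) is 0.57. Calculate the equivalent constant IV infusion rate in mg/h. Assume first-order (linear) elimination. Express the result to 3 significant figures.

231 mg/h

Equivalent systemic input: infusion rate = F·D/τ.
Rate = 0.57 × 1620 / 4 = 230.9 mg/h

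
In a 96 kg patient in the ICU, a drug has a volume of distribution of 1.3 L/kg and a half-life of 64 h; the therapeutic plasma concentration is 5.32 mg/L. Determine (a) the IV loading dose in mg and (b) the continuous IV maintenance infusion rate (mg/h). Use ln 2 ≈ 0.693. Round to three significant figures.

(a) 664 mg; (b) 7.19 mg/h

Vd = 1.3 L/kg × 96 kg = 124.8 L
LD = Vd × C = 124.8 × 5.32 = 663.9 mg
CL = 0.693 × Vd / t½ = 0.693 × 124.8 / 64 = 1.351 L/h
Infusion rate = CL × Css = 1.351 × 5.32 = 7.187 mg/h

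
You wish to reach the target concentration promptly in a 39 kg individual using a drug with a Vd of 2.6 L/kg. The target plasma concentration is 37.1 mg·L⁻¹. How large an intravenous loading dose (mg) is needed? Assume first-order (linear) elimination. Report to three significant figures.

3760 mg

Vd(total) = 39 kg × 2.6 L/kg = 101.4 L
LD = Vd × C = 101.4 × 37.10 = 3762 mg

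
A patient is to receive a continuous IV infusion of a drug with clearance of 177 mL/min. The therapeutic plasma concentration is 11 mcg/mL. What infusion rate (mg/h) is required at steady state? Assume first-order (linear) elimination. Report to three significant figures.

117 mg/h

CL = 177 mL/min × 60/1000 = 10.62 L/h
At steady state, infusion rate equals elimination rate: rate in = CL × Css.
Rate = CL × Css = 10.62 × 11 = 116.8 mg/h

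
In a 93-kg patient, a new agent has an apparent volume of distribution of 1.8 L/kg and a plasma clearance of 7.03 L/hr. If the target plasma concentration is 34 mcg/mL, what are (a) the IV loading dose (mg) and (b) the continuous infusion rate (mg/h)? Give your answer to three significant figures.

(a) 5690 mg; (b) 239 mg/h

Vd = 1.8 L/kg × 93 kg = 167.4 L
Loading dose = Vd × C = 167.4 × 34 = 5692 mg
Maintenance: replace elimination → rate = CL × Css = 7.030 × 34 = 239.0 mg/h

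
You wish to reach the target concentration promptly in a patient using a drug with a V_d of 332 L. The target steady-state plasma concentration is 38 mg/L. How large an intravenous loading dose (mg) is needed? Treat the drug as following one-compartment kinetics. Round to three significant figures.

LD = Vd × C = 332.0 × 38.00 = 12620 mg

12600 mg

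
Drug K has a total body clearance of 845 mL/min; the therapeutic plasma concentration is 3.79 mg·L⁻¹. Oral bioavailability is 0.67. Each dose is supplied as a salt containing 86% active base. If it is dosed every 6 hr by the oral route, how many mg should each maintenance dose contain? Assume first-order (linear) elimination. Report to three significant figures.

CL = 845 mL/min × 60/1000 = 50.70 L/h
At steady state, dose per interval replaces the amount cleared in that interval: F·S·D/τ = CL·Css.
D = CL × Css × τ / F / S = 50.70 × 3.79 × 6 / 0.67 / 0.86 = 2001 mg

2000 mg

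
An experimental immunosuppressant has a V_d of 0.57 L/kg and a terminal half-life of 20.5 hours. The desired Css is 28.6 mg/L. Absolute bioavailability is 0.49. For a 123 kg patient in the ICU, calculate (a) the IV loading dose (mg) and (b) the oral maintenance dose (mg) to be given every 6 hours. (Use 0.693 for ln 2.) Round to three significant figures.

Vd = 0.57 L/kg × 123 kg = 70.11 L
LD = Vd × C = 70.11 × 28.6 = 2005 mg
CL = 0.693 × Vd / t½ = 0.693 × 70.11 / 20.5 = 2.370 L/h
D = CL × Css × τ / F = 2.370 × 28.6 × 6 / 0.49 = 830.0 mg

(a) 2010 mg; (b) 830 mg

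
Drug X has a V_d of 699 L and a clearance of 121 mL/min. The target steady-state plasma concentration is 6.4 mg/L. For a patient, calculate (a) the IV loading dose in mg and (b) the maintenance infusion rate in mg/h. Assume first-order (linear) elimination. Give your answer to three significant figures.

(a) 4470 mg; (b) 46.5 mg/h

Loading dose = Vd × C = 699.0 × 6.4 = 4474 mg
CL = 121 mL/min × 60/1000 = 7.260 L/h
Maintenance infusion rate = CL × Css = 7.260 × 6.4 = 46.46 mg/h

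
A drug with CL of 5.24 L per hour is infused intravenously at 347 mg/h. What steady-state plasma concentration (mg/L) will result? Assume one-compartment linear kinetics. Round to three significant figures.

66.2 mg/L

Css = rate / CL = 347 / 5.240 = 66.22 mg/L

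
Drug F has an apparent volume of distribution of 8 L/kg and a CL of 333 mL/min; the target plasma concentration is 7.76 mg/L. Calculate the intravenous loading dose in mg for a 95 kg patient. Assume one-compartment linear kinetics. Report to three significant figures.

Total Vd = 8 × 95 = 760.0 L
LD is governed by Vd — clearance does not enter the loading-dose calculation.
LD = Vd × C = 760.0 × 7.760 = 5898 mg

5900 mg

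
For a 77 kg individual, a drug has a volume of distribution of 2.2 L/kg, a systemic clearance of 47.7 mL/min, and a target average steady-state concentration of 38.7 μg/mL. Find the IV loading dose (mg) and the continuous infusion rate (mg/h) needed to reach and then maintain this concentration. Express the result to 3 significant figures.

Total Vd = 2.2 × 77 = 169.4 L
LD = Vd · C_target = 169.4 × 38.7 = 6556 mg
CL = 47.7 mL/min = 47.7 × 0.06 = 2.862 L/h
Maintenance infusion rate = CL × Css = 2.862 × 38.7 = 110.8 mg/h

(a) 6560 mg; (b) 111 mg/h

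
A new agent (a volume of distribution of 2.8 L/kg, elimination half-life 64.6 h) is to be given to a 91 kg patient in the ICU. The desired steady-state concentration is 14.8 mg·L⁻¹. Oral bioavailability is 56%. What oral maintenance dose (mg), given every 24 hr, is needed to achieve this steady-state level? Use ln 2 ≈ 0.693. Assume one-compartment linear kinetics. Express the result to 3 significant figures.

1730 mg

Vd = 2.8 L/kg × 91 kg = 254.8 L
k = 0.693/64.6 = 0.01073 h⁻¹, so CL = k·Vd = 0.01073 × 254.8 = 2.734 L/h
D = CL × Css × τ / F = 2.734 × 14.8 × 24 / 0.56 = 1734 mg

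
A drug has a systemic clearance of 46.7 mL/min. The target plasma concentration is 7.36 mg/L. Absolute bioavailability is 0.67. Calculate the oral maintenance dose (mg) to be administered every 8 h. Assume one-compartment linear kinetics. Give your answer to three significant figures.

CL = 46.7 mL/min = 46.7 × 0.06 = 2.802 L/h
At steady state, dose per interval replaces the amount cleared in that interval: F·D/τ = CL·Css.
D = CL × Css × τ / F = 2.802 × 7.36 × 8 / 0.67 = 246.2 mg

246 mg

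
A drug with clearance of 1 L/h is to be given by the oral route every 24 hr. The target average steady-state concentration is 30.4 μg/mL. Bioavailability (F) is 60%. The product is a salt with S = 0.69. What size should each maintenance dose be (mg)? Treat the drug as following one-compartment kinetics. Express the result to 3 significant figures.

D = CL × Css × τ / F / S = 1.000 × 30.4 × 24 / 0.6 / 0.69 = 1762 mg

1760 mg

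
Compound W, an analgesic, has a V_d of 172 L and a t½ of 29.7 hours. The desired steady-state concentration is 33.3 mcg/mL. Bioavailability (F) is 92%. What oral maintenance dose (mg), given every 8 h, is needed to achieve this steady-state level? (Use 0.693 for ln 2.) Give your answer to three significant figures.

1160 mg

k = 0.693/29.7 = 0.02333 h⁻¹, so CL = k·Vd = 0.02333 × 172.0 = 4.013 L/h
D = CL × Css × τ / F = 4.013 × 33.3 × 8 / 0.92 = 1162 mg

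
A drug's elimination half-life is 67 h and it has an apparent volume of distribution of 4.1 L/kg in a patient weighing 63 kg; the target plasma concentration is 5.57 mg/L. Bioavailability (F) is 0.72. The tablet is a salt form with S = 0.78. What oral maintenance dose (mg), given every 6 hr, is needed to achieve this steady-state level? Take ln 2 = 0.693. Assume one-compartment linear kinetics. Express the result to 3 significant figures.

159 mg

Total Vd = 4.1 × 63 = 258.3 L
CL = 0.693 × Vd / t½ = 0.693 × 258.3 / 67 = 2.672 L/h
D = CL × Css × τ / F / S = 2.672 × 5.57 × 6 / 0.72 / 0.78 = 159.0 mg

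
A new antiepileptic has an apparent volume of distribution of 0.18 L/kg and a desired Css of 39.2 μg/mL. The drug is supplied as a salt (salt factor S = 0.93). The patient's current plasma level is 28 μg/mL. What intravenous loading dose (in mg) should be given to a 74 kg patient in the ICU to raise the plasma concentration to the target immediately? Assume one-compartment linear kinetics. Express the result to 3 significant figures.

Vd = 0.18 L/kg × 74 kg = 13.32 L
Concentration deficit ΔC = 39.2 − 28 = 11.20 mg/L
LD = Vd × ΔC / S = 13.32 × 11.20 / 0.93 = 160.4 mg

160 mg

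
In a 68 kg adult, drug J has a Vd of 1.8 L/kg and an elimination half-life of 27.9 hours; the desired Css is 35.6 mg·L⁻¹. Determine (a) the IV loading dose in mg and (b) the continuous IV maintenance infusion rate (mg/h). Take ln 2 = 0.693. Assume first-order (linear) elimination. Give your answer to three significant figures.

Vd(total) = 68 kg × 1.8 L/kg = 122.4 L
LD = Vd × C = 122.4 × 35.6 = 4357 mg
CL = 0.693 × Vd / t½ = 0.693 × 122.4 / 27.9 = 3.040 L/h
Infusion rate = CL × Css = 3.040 × 35.6 = 108.2 mg/h

(a) 4360 mg; (b) 108 mg/h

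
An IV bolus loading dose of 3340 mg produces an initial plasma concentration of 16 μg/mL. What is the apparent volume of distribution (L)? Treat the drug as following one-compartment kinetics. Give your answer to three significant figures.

Immediately after an IV bolus, C₀ = Dose / Vd, so Vd = Dose / C₀.
Vd = 3340 / 16 = 208.8 L

209 L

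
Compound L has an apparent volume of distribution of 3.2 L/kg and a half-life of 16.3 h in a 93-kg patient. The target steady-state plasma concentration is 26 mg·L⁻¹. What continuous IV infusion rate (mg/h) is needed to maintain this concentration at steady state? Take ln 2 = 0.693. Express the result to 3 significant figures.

329 mg/h

Total Vd = 3.2 × 93 = 297.6 L
CL = ln 2 · Vd / t½ = 0.693 × 297.6 / 16.3 = 12.65 L/h
Infusion rate = CL × Css = 12.65 × 26 = 328.9 mg/h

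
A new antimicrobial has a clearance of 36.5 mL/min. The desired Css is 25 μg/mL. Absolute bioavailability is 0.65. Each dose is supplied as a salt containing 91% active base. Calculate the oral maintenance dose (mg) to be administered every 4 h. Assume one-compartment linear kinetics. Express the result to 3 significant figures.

370 mg

Convert clearance: 36.5 mL/min × 60 min/h ÷ 1000 mL/L = 2.190 L/h
D = CL × Css × τ / F / S = 2.190 × 25 × 4 / 0.65 / 0.91 = 370.2 mg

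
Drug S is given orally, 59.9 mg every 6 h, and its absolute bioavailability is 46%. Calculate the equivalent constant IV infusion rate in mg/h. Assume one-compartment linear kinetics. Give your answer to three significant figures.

Equivalent systemic input: infusion rate = F·D/τ.
Rate = 0.46 × 59.9 / 6 = 4.592 mg/h

4.59 mg/h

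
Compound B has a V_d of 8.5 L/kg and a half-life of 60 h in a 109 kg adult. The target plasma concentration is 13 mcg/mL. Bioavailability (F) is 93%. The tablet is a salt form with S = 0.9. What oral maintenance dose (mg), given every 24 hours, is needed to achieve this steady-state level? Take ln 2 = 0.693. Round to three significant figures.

Vd(total) = 109 kg × 8.5 L/kg = 926.5 L
CL = ln 2 · Vd / t½ = 0.693 × 926.5 / 60 = 10.70 L/h
D = CL × Css × τ / F / S = 10.70 × 13 × 24 / 0.93 / 0.9 = 3989 mg

3990 mg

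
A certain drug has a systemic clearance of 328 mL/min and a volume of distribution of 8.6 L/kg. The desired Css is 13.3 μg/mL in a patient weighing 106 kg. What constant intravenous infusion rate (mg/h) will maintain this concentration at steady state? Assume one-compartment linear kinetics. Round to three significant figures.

262 mg/h

CL = 328 mL/min = 328 × 0.06 = 19.68 L/h
R₀ = 19.68 × 13.3 = 261.7 mg/h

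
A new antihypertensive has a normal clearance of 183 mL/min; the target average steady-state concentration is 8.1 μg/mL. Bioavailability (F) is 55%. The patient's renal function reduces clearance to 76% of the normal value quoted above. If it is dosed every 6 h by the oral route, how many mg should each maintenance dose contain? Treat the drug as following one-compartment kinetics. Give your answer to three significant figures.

737 mg

Convert clearance: 183 mL/min × 60 min/h ÷ 1000 mL/L = 10.98 L/h
Patient clearance = 0.76 × 10.98 = 8.345 L/h
D = CL × Css × τ / F = 8.345 × 8.1 × 6 / 0.55 = 737.4 mg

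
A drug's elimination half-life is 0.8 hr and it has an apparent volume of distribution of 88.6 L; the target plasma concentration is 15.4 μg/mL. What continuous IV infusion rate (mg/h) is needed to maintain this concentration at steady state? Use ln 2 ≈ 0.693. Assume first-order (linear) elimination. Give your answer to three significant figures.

1180 mg/h

k = 0.693/0.8 = 0.8663 h⁻¹, so CL = k·Vd = 0.8663 × 88.60 = 76.75 L/h
Infusion rate = CL × Css = 76.75 × 15.4 = 1182 mg/h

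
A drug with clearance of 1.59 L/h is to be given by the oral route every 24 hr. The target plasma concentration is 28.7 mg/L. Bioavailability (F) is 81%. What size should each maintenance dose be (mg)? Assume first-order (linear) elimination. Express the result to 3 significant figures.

D = CL × Css × τ / F = 1.590 × 28.7 × 24 / 0.81 = 1352 mg

1350 mg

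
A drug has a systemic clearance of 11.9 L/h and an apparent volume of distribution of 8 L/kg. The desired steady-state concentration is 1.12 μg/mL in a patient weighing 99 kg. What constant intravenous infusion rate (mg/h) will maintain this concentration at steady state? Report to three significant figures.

Vd does not affect the maintenance rate; only clearance governs steady-state input.
Infusion rate = CL · Css = 11.90 L/h × 1.12 mg/L = 13.33 mg/h

13.3 mg/h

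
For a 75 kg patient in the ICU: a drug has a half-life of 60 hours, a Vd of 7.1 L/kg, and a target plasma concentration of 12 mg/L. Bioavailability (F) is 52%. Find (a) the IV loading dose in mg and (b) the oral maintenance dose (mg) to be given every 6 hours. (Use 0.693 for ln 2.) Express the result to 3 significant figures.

(a) 6390 mg; (b) 852 mg

Vd = 7.1 L/kg × 75 kg = 532.5 L
LD = Vd × C = 532.5 × 12 = 6390 mg
CL = 0.693 × Vd / t½ = 0.693 × 532.5 / 60 = 6.150 L/h
D = CL × Css × τ / F = 6.150 × 12 × 6 / 0.52 = 851.5 mg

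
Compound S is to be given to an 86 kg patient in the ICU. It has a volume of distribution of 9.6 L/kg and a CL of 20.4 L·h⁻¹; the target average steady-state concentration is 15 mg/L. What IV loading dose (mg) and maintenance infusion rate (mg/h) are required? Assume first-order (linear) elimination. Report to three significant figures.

Vd = 9.6 L/kg × 86 kg = 825.6 L
LD = Vd · C_target = 825.6 × 15 = 12380 mg
Infusion rate = 20.40 L/h × 15 mg/L = 306.0 mg/h

(a) 12400 mg; (b) 306 mg/h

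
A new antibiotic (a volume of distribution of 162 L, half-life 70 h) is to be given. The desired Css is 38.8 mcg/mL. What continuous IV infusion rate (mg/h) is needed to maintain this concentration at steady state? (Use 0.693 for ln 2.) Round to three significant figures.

62.2 mg/h

CL = 0.693 × Vd / t½ = 0.693 × 162.0 / 70 = 1.604 L/h
Infusion rate = CL × Css = 1.604 × 38.8 = 62.24 mg/h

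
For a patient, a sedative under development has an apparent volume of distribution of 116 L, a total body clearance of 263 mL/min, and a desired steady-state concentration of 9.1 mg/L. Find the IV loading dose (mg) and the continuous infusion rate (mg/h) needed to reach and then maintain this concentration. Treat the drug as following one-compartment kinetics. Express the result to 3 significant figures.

Loading: fill Vd to C_target → 116.0 L × 9.1 mg/L = 1056 mg
Convert clearance: 263 mL/min × 60 min/h ÷ 1000 mL/L = 15.78 L/h
Infusion rate = 15.78 L/h × 9.1 mg/L = 143.6 mg/h

(a) 1060 mg; (b) 144 mg/h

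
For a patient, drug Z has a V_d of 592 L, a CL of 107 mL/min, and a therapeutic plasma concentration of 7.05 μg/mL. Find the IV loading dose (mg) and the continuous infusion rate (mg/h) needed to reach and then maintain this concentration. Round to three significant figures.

(a) 4170 mg; (b) 45.3 mg/h

LD = Vd · C_target = 592.0 × 7.05 = 4174 mg
CL = 107 mL/min × 60/1000 = 6.420 L/h
Maintenance infusion rate = CL × Css = 6.420 × 7.05 = 45.26 mg/h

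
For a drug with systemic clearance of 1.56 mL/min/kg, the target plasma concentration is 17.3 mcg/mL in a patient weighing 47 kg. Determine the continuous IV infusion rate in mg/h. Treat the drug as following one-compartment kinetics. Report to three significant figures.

CL = 1.56 mL/min/kg × 47 kg = 73.32 mL/min = 73.32 × 60/1000 = 4.399 L/h
Infusion rate = CL · Css = 4.399 L/h × 17.3 mg/L = 76.10 mg/h

76.1 mg/h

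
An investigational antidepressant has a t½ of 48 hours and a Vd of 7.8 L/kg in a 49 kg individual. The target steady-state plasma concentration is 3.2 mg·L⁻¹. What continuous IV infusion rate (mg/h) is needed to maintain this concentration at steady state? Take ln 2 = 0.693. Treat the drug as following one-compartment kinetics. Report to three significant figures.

17.7 mg/h

Vd(total) = 49 kg × 7.8 L/kg = 382.2 L
k = 0.693/48 = 0.01444 h⁻¹, so CL = k·Vd = 0.01444 × 382.2 = 5.519 L/h
Infusion rate = CL × Css = 5.519 × 3.2 = 17.66 mg/h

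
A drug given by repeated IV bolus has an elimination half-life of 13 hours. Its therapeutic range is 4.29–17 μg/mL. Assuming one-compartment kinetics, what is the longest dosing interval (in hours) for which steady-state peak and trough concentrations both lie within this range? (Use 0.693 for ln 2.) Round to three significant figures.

25.8 h

k = 0.693 / t½ = 0.693 / 13 = 0.05331 h⁻¹
Between IV bolus doses, concentration decays as C = C₀·e^(−kτ), so C_peak/C_trough = e^(kτ).
τ_max = ln(C_peak/C_trough) / k = ln(17/4.29) / 0.05331 = 1.377 / 0.05331 = 25.83 h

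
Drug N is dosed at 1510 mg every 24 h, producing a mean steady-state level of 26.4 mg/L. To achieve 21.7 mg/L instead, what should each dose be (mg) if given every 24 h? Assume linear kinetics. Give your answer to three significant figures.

1240 mg

With linear kinetics, Css is proportional to dose rate (D/τ) at fixed clearance.
D₂ = D₁ × (Css,target / Css,current) = 1510 × 21.7/26.4 = 1241 mg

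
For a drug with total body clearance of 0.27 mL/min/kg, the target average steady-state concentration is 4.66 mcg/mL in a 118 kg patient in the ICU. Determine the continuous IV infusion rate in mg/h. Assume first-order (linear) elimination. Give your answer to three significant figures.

CL = 0.27 mL/min/kg × 118 kg = 31.86 mL/min = 31.86 × 60/1000 = 1.912 L/h
At steady state, infusion rate equals elimination rate: rate in = CL × Css.
R₀ = 1.912 × 4.66 = 8.910 mg/h

8.91 mg/h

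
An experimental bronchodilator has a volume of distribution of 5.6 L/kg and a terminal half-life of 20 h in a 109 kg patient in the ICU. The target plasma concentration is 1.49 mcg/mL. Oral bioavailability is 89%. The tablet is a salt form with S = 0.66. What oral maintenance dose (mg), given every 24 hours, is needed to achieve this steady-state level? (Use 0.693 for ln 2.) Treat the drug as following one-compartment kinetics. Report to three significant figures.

Total Vd = 5.6 × 109 = 610.4 L
k = 0.693/20 = 0.03465 h⁻¹, so CL = k·Vd = 0.03465 × 610.4 = 21.15 L/h
D = CL × Css × τ / F / S = 21.15 × 1.49 × 24 / 0.89 / 0.66 = 1288 mg

1290 mg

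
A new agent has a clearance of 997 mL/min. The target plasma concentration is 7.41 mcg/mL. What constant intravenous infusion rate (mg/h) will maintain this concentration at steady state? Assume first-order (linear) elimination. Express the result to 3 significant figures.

443 mg/h

CL = 997 mL/min = 997 × 0.06 = 59.82 L/h
R₀ = 59.82 × 7.41 = 443.3 mg/h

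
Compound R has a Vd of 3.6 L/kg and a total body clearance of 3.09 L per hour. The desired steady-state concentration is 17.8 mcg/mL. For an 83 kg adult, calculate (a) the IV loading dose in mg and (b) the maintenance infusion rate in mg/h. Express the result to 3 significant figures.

Vd(total) = 83 kg × 3.6 L/kg = 298.8 L
Loading: fill Vd to C_target → 298.8 L × 17.8 mg/L = 5319 mg
Maintenance infusion rate = CL × Css = 3.090 × 17.8 = 55.00 mg/h

(a) 5320 mg; (b) 55.0 mg/h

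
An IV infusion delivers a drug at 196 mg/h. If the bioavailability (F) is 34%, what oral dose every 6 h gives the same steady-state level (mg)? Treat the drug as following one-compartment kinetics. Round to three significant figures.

To maintain the same Css, the systemic dosing rate must be unchanged: F·D/τ = infusion rate.
D = rate × τ / F = 196 × 6 / 0.34 = 3459 mg

3460 mg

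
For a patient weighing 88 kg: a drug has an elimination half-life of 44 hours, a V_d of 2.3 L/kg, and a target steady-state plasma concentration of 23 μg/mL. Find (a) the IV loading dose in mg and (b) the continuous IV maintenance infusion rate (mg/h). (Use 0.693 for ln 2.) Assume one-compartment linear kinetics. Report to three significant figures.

Vd = 2.3 L/kg × 88 kg = 202.4 L
LD = Vd × C = 202.4 × 23 = 4655 mg
CL = 0.693 × Vd / t½ = 0.693 × 202.4 / 44 = 3.188 L/h
Infusion rate = CL × Css = 3.188 × 23 = 73.32 mg/h

(a) 4660 mg; (b) 73.3 mg/h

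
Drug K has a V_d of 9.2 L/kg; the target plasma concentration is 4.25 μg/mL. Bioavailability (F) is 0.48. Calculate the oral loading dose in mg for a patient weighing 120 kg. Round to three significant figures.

9780 mg

Total Vd = 9.2 × 120 = 1104 L
LD = Vd × C / F = 1104 × 4.250 / 0.48 = 9775 mg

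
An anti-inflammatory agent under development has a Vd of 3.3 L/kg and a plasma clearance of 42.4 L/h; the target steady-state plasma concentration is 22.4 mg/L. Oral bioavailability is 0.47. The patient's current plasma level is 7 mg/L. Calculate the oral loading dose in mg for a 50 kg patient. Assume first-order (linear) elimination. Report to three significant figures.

5410 mg

Vd = 3.3 L/kg × 50 kg = 165.0 L
Concentration deficit ΔC = 22.4 − 7 = 15.40 mg/L
LD = Vd × ΔC / F = 165.0 × 15.40 / 0.47 = 5406 mg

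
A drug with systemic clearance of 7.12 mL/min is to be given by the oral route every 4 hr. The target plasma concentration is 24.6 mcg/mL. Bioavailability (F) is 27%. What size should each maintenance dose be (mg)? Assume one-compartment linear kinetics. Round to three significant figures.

156 mg

CL = 7.12 mL/min × 60/1000 = 0.4272 L/h
D = CL × Css × τ / F = 0.4272 × 24.6 × 4 / 0.27 = 155.7 mg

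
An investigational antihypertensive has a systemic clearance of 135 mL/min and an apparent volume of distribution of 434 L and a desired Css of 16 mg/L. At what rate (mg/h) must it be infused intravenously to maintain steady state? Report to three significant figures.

130 mg/h

CL = 135 mL/min = 135 × 0.06 = 8.100 L/h
Rate = CL × Css = 8.100 × 16 = 129.6 mg/h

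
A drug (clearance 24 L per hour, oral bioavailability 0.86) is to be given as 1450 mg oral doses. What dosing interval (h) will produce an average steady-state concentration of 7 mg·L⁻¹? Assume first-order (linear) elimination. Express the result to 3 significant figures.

F·D/τ = CL·Css → τ = F·D / (CL·Css).
τ = 0.86 × 1450 / (24 × 7) = 7.423 h

7.42 h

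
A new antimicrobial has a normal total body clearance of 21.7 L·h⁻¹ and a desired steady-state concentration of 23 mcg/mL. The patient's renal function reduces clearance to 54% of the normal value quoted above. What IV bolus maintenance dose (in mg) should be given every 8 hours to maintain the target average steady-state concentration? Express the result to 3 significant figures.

2160 mg

Patient clearance = 0.54 × 21.70 = 11.72 L/h
D = CL × Css × τ = 11.72 × 23 × 8 = 2156 mg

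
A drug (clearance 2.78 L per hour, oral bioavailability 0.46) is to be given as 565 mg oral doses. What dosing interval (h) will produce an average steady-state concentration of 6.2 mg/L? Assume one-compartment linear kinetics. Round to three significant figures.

F·D/τ = CL·Css → τ = F·D / (CL·Css).
τ = 0.46 × 565 / (2.78 × 6.2) = 15.08 h

15.1 h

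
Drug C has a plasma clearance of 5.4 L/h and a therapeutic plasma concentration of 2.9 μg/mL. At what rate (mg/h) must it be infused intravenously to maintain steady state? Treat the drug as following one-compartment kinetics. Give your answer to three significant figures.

At steady state, infusion rate equals elimination rate: rate in = CL × Css.
R₀ = 5.400 × 2.9 = 15.66 mg/h

15.7 mg/h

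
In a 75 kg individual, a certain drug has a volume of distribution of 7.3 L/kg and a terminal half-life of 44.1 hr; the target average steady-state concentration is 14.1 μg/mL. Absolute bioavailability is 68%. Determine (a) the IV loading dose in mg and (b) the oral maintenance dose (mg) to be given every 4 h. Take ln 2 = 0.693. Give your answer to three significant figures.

Total Vd = 7.3 × 75 = 547.5 L
LD = Vd × C = 547.5 × 14.1 = 7720 mg
CL = 0.693 × Vd / t½ = 0.693 × 547.5 / 44.1 = 8.604 L/h
D = CL × Css × τ / F = 8.604 × 14.1 × 4 / 0.68 = 713.6 mg

(a) 7720 mg; (b) 714 mg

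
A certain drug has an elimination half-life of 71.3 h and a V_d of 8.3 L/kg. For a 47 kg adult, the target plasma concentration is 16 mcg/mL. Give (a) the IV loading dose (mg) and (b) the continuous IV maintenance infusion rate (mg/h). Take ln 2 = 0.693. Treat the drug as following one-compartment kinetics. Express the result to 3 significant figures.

Total Vd = 8.3 × 47 = 390.1 L
LD = Vd × C = 390.1 × 16 = 6242 mg
CL = 0.693 × Vd / t½ = 0.693 × 390.1 / 71.3 = 3.792 L/h
Infusion rate = CL × Css = 3.792 × 16 = 60.67 mg/h

(a) 6240 mg; (b) 60.7 mg/h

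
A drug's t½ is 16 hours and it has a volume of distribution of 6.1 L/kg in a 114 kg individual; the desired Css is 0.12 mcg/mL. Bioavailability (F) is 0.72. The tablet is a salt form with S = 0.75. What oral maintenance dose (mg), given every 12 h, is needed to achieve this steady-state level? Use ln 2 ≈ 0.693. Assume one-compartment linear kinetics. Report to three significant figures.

Total Vd = 6.1 × 114 = 695.4 L
k = 0.693/16 = 0.04331 h⁻¹, so CL = k·Vd = 0.04331 × 695.4 = 30.12 L/h
D = CL × Css × τ / F / S = 30.12 × 0.12 × 12 / 0.72 / 0.75 = 80.32 mg

80.3 mg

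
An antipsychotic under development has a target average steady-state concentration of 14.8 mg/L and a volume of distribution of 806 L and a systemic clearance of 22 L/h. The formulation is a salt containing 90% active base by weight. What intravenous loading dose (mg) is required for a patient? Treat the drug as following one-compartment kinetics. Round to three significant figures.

LD = Vd × C / S = 806.0 × 14.80 / 0.9 = 13250 mg

13300 mg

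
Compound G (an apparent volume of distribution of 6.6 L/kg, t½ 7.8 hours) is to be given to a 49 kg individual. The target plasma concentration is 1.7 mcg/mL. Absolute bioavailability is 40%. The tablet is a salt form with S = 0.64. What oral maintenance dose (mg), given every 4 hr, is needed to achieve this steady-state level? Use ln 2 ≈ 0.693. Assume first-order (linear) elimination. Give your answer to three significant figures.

Vd = 6.6 L/kg × 49 kg = 323.4 L
CL = ln 2 · Vd / t½ = 0.693 × 323.4 / 7.8 = 28.73 L/h
D = CL × Css × τ / F / S = 28.73 × 1.7 × 4 / 0.4 / 0.64 = 763.1 mg

763 mg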